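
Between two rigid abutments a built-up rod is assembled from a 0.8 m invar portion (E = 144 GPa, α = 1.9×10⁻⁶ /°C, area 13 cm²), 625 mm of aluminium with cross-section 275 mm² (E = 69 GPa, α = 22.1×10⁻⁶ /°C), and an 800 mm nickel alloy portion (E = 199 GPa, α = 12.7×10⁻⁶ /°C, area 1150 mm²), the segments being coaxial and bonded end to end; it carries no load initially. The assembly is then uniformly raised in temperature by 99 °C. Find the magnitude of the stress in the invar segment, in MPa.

σ ≈ 47.7 MPa (compressive)

If the supports were absent, the total length change would be Σ αᵢΔT Lᵢ = 1.9×10⁻⁶×99×800 + 22.1×10⁻⁶×99×625 + 12.7×10⁻⁶×99×800 = 2.524 mm.
The rigid supports impose zero overall length change; the single axial force P common to all segments must satisfy P Σ Lᵢ/(AᵢEᵢ) = δ_free.
The series flexibility is Σ Lᵢ/(AᵢEᵢ) = 800/(1300×144×10³) + 625/(275×69×10³) + 800/(1150×199×10³) = 4.071×10⁻⁵ mm/N.
Hence P = δ_free / Σ(L/AE) = 2.524/4.071×10⁻⁵ = 62 kN (compressive).
σ_{invar} = P / A = 62000 / 1300 = 47.69 MPa.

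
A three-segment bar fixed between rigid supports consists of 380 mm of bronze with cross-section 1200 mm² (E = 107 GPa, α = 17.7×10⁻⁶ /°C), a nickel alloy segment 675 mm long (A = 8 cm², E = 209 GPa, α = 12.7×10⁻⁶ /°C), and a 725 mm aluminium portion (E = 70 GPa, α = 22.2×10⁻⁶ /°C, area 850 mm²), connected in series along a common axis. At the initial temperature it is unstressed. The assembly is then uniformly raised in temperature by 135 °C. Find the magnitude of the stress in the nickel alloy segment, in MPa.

σ ≈ 276 MPa (compressive)

If the supports were absent, the total length change would be Σ αᵢΔT Lᵢ = 17.7×10⁻⁶×135×380 + 12.7×10⁻⁶×135×675 + 22.2×10⁻⁶×135×725 = 4.238 mm.
The walls prevent any net length change, so an axial force P (same in every segment) develops. Compatibility: P · Σ Lᵢ/(AᵢEᵢ) = δ_free.
Σ Lᵢ/(AᵢEᵢ) = 380/(1200×107×10³) + 675/(800×209×10³) + 725/(850×70×10³) = 1.918×10⁻⁵ mm/N.
P = 4.238 / 1.918×10⁻⁵ = 220900 N = 220.9 kN, compressive.
σ_{nickel alloy} = P / A = 220900 / 800 = 276.2 MPa.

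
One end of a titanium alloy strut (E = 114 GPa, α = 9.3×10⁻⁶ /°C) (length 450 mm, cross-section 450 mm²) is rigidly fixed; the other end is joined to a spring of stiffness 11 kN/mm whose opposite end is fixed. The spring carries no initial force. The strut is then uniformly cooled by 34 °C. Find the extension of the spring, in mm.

Free thermal contraction: δ_free = αΔT L = 9.3×10⁻⁶ × 34 × 450 = 0.1423 mm.
Let P be the tensile force in the spring. The strut extends elastically by PL/(AE) and the spring stretches by P/k; together these equal δ_free.
P [ L/(AE) + 1/k ] = δ_free → P [ 450/(450×114×10³) + 1/(11×10³) ] = 0.1423.
P = 0.1423 / 9.968×10⁻⁵ = 1427 N.
Spring extension = P/k = 1427/(11×10³) = 0.1298 mm.

δ ≈ 0.13 mm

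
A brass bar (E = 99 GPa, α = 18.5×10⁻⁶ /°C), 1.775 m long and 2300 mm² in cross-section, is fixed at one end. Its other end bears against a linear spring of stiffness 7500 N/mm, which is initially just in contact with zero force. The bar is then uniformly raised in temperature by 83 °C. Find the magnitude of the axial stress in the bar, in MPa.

σ ≈ 8.4 MPa (compressive)

Free thermal expansion: δ_free = αΔT L = 18.5×10⁻⁶ × 83 × 1775 = 2.726 mm.
With a force P in the spring, the elastic change of the bar is PL/(AE) and that of the spring is P/k; compatibility requires their sum to equal δ_free.
P [ L/(AE) + 1/k ] = δ_free → P [ 1775/(2300×99×10³) + 1/(7500) ] = 2.726.
P = 2.726 / 0.0001411 = 19310 N.
σ = P/A = 19310/2300 = 8.397 MPa.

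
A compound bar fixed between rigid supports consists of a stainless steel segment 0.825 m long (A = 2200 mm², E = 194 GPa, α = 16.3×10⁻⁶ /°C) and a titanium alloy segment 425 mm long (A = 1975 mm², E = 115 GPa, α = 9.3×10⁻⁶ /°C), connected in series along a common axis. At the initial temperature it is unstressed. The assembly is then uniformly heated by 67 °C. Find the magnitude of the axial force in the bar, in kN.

If the supports were absent, the total length change would be Σ αᵢΔT Lᵢ = 16.3×10⁻⁶×67×825 + 9.3×10⁻⁶×67×425 = 1.166 mm.
The rigid supports impose zero overall length change; the single axial force P common to all segments must satisfy P Σ Lᵢ/(AᵢEᵢ) = δ_free.
Σ Lᵢ/(AᵢEᵢ) = 825/(2200×194×10³) + 425/(1975×115×10³) = 3.804×10⁻⁶ mm/N.
So P = 1.166 / 3.804×10⁻⁶ = 306.5 kN, compressive.

P ≈ 306 kN (compressive)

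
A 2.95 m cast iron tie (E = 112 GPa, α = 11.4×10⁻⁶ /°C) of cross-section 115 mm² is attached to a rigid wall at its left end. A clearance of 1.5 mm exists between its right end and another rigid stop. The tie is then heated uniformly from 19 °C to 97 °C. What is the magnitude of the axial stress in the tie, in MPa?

σ ≈ 42.6 MPa (compressive)

If the wall were absent the tie would grow by αΔT L = 11.4×10⁻⁶ × 78 × 2950 = 2.623 mm.
After closing the 1.5 mm clearance, 2.623 − 1.5 = 1.123 mm of expansion remains to be suppressed by the wall.
So σ = E(δ_free − g)/L = 112×10³ × 1.123/2950 = 42.64 MPa.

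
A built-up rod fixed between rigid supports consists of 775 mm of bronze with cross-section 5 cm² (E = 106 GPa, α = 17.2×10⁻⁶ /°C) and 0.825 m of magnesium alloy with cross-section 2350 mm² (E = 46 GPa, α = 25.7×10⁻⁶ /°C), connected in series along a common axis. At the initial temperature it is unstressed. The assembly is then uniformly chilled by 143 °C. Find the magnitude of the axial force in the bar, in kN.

P ≈ 222 kN (tensile)

With the walls removed the bar would change length by δ_free = Σ αᵢΔT Lᵢ = 17.2×10⁻⁶×143×775 + 25.7×10⁻⁶×143×825 = 4.938 mm.
The walls prevent any net length change, so an axial force P (same in every segment) develops. Compatibility: P · Σ Lᵢ/(AᵢEᵢ) = δ_free.
Σ Lᵢ/(AᵢEᵢ) = 775/(500×106×10³) + 825/(2350×46×10³) = 2.225×10⁻⁵ mm/N.
P = 4.938 / 2.225×10⁻⁵ = 221900 N = 221.9 kN, tensile.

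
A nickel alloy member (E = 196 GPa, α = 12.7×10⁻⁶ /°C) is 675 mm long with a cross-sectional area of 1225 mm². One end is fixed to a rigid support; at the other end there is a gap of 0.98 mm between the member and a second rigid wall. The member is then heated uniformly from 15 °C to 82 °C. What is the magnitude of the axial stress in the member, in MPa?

σ ≈ 0 MPa

Free thermal elongation = αΔT L = 12.7×10⁻⁶ × 67 × 675 = 0.5744 mm.
This is smaller than the 0.98 mm clearance, so the member expands freely without reaching the stop — the stress is zero.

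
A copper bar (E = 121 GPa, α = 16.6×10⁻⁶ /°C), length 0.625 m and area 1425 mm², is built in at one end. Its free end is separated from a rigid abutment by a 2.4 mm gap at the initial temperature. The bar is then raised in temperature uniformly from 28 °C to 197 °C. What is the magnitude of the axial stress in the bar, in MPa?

Unrestrained expansion: δ_free = αΔT L = 16.6×10⁻⁶ × 169 × 625 = 1.753 mm.
This is smaller than the 2.4 mm clearance, so the bar expands freely without reaching the stop — the stress is zero.

σ ≈ 0 MPa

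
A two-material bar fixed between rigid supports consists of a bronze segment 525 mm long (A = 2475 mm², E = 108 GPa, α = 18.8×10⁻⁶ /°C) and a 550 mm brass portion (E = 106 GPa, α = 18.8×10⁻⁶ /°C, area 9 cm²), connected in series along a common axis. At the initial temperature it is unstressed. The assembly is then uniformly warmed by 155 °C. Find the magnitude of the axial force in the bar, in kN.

With the walls removed the bar would change length by δ_free = Σ αᵢΔT Lᵢ = 18.8×10⁻⁶×155×525 + 18.8×10⁻⁶×155×550 = 3.133 mm.
The walls prevent any net length change, so an axial force P (same in every segment) develops. Compatibility: P · Σ Lᵢ/(AᵢEᵢ) = δ_free.
The series flexibility is Σ Lᵢ/(AᵢEᵢ) = 525/(2475×108×10³) + 550/(900×106×10³) = 7.729×10⁻⁶ mm/N.
So P = 3.133 / 7.729×10⁻⁶ = 405.3 kN, compressive.

P ≈ 405 kN (compressive)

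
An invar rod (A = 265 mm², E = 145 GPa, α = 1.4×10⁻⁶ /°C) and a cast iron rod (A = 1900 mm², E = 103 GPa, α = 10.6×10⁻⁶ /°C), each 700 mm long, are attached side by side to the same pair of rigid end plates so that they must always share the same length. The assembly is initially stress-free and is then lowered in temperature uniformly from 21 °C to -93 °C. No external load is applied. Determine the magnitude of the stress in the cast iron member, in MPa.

σ ≈ 17.7 MPa (tensile)

Both members must finish at the same length. With the larger α, the cast iron tends to over-contract; the plates restrain it, putting the cast iron in tension and the invar in compression. With no external load the two internal forces are equal and opposite, magnitude P.
Equating the net (thermal + elastic) strains gives |α₁ − α₂|·ΔT = P·[1/(A₁E₁) + 1/(A₂E₂)].
|α₁ − α₂|·ΔT = 9.2×10⁻⁶ × 114 = 0.001049.
1/(A₁E₁) + 1/(A₂E₂) = 1/(265×145×10³) + 1/(1900×103×10³) = 3.113×10⁻⁸ N⁻¹.
P = 0.001049 / 3.113×10⁻⁸ = 33690 N = 33.69 kN.
σ_{cast iron} = P/A₂ = 33690/1900 = 17.73 MPa, tensile.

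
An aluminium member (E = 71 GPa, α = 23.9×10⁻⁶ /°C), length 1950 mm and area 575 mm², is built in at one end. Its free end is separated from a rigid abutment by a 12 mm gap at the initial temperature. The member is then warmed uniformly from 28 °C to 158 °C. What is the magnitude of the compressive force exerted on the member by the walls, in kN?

If the wall were absent the member would grow by αΔT L = 23.9×10⁻⁶ × 130 × 1950 = 6.059 mm.
Since δ_free = 6.06 mm is less than the 12 mm gap, the member never touches the wall. No axial force develops.

P ≈ 0 kN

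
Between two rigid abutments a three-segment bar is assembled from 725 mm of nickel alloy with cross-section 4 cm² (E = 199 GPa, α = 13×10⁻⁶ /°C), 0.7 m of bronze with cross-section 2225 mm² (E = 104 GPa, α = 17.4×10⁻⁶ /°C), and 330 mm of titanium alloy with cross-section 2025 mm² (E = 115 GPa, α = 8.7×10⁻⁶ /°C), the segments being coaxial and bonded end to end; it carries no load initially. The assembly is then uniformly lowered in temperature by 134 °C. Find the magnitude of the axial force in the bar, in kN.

P ≈ 242 kN (tensile)

If the supports were absent, the total length change would be Σ αᵢΔT Lᵢ = 13×10⁻⁶×134×725 + 17.4×10⁻⁶×134×700 + 8.7×10⁻⁶×134×330 = 3.28 mm.
Since the ends are fixed, an axial force P builds up, equal in every segment, with P · Σ Lᵢ/(AᵢEᵢ) = δ_free.
The series flexibility is Σ Lᵢ/(AᵢEᵢ) = 725/(400×199×10³) + 700/(2225×104×10³) + 330/(2025×115×10³) = 1.355×10⁻⁵ mm/N.
So P = 3.28 / 1.355×10⁻⁵ = 242 kN, tensile.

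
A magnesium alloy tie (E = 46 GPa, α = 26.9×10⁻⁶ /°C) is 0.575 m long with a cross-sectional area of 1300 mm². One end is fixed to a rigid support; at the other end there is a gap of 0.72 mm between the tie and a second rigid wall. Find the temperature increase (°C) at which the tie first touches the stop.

Contact occurs when the free expansion equals the gap: αΔT L = 0.72 mm.
So ΔT = g/(αL) = 0.72/(26.9×10⁻⁶ × 575) = 46.55 °C.

ΔT ≈ 46.5 °C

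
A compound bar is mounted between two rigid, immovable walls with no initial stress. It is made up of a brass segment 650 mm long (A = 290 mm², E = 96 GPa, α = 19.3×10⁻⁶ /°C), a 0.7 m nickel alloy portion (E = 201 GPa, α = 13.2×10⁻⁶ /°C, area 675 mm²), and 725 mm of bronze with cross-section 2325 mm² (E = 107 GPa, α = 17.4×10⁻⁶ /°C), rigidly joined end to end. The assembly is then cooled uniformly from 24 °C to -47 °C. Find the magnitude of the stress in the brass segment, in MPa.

σ ≈ 268 MPa (tensile)

Free thermal contraction of the whole bar: Σ αᵢΔT Lᵢ = 19.3×10⁻⁶×71×650 + 13.2×10⁻⁶×71×700 + 17.4×10⁻⁶×71×725 = 2.442 mm.
The walls prevent any net length change, so an axial force P (same in every segment) develops. Compatibility: P · Σ Lᵢ/(AᵢEᵢ) = δ_free.
The series flexibility is Σ Lᵢ/(AᵢEᵢ) = 650/(290×96×10³) + 700/(675×201×10³) + 725/(2325×107×10³) = 3.142×10⁻⁵ mm/N.
Hence P = δ_free / Σ(L/AE) = 2.442/3.142×10⁻⁵ = 77.73 kN (tensile).
σ_{brass} = P / A = 77730 / 290 = 268 MPa.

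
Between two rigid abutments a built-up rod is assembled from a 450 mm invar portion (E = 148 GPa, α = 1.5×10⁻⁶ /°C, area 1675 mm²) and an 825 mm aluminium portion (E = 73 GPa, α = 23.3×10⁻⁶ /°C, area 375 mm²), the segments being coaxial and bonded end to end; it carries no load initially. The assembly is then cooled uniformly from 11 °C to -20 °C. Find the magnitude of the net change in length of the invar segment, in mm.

If the supports were absent, the total length change would be Σ αᵢΔT Lᵢ = 1.5×10⁻⁶×31×450 + 23.3×10⁻⁶×31×825 = 0.6168 mm.
The walls prevent any net length change, so an axial force P (same in every segment) develops. Compatibility: P · Σ Lᵢ/(AᵢEᵢ) = δ_free.
Σ Lᵢ/(AᵢEᵢ) = 450/(1675×148×10³) + 825/(375×73×10³) = 3.195×10⁻⁵ mm/N.
So P = 0.6168 / 3.195×10⁻⁵ = 19.3 kN, tensile.
For the invar segment, free thermal change = 1.5×10⁻⁶×31×450 = 0.02092 mm and elastic change from P = 19300×450/(1675×148×10³) = 0.03504 mm; these oppose, so the net change is 0.0141 mm (segment lengthens).

|ΔL| ≈ 0.0141 mm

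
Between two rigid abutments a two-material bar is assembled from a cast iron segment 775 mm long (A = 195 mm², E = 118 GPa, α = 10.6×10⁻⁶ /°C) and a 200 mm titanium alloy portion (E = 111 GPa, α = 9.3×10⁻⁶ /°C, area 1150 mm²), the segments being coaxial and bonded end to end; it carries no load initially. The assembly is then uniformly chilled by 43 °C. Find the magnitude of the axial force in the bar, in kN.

If the supports were absent, the total length change would be Σ αᵢΔT Lᵢ = 10.6×10⁻⁶×43×775 + 9.3×10⁻⁶×43×200 = 0.4332 mm.
The walls prevent any net length change, so an axial force P (same in every segment) develops. Compatibility: P · Σ Lᵢ/(AᵢEᵢ) = δ_free.
Σ Lᵢ/(AᵢEᵢ) = 775/(195×118×10³) + 200/(1150×111×10³) = 3.525×10⁻⁵ mm/N.
So P = 0.4332 / 3.525×10⁻⁵ = 12.29 kN, tensile.

P ≈ 12.3 kN (tensile)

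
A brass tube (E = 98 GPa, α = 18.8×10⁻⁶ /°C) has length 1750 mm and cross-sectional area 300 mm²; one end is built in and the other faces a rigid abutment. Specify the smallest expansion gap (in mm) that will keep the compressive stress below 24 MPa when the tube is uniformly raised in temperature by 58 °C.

g ≈ 1.48 mm

With no wall the tube would lengthen by αΔT L = 18.8×10⁻⁶ × 58 × 1750 = 1.908 mm.
At the allowable stress the elastic shortening the wall may impose is σL/E = 24 × 1750 / (98×10³) = 0.4286 mm.
So the gap has to take up the difference, g_min = δ_free − σL/E = 1.908 − 0.4286 = 1.48 mm.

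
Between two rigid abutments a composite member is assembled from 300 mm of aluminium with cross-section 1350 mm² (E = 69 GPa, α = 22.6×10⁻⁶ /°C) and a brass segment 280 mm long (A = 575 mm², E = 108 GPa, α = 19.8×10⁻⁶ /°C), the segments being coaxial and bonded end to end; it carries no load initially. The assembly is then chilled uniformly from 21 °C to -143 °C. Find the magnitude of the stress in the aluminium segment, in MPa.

Free thermal contraction of the whole bar: Σ αᵢΔT Lᵢ = 22.6×10⁻⁶×164×300 + 19.8×10⁻⁶×164×280 = 2.021 mm.
The walls prevent any net length change, so an axial force P (same in every segment) develops. Compatibility: P · Σ Lᵢ/(AᵢEᵢ) = δ_free.
Σ Lᵢ/(AᵢEᵢ) = 300/(1350×69×10³) + 280/(575×108×10³) = 7.729×10⁻⁶ mm/N.
Hence P = δ_free / Σ(L/AE) = 2.021/7.729×10⁻⁶ = 261.5 kN (tensile).
σ_{aluminium} = P / A = 261500 / 1350 = 193.7 MPa.

σ ≈ 194 MPa (tensile)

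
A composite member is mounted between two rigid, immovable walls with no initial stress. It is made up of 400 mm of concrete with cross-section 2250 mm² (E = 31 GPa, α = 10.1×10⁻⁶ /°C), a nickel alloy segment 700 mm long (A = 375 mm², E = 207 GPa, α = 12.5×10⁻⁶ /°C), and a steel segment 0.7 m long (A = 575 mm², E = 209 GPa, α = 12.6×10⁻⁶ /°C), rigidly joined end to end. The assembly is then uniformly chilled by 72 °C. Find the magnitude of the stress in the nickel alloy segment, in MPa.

If the supports were absent, the total length change would be Σ αᵢΔT Lᵢ = 10.1×10⁻⁶×72×400 + 12.5×10⁻⁶×72×700 + 12.6×10⁻⁶×72×700 = 1.556 mm.
Since the ends are fixed, an axial force P builds up, equal in every segment, with P · Σ Lᵢ/(AᵢEᵢ) = δ_free.
Σ Lᵢ/(AᵢEᵢ) = 400/(2250×31×10³) + 700/(375×207×10³) + 700/(575×209×10³) = 2.058×10⁻⁵ mm/N.
So P = 1.556 / 2.058×10⁻⁵ = 75.61 kN, tensile.
σ_{nickel alloy} = P / A = 75610 / 375 = 201.6 MPa.

σ ≈ 202 MPa (tensile)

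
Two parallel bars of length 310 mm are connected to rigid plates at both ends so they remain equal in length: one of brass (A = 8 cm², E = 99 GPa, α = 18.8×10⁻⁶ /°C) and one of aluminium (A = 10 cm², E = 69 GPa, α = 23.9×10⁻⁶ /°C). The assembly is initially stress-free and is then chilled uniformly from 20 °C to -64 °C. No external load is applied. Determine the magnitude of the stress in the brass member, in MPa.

Equilibrium of a rigid end plate with no external load gives equal and opposite internal forces ±P in the two members. Since α_{aluminium} > α_{brass}, cooling drives the aluminium into tension and the brass into compression.
Setting the final lengths equal and cancelling L: (α₁ − α₂)ΔT = P/(A₁E₁) + P/(A₂E₂).
|α₁ − α₂|·ΔT = 5.1×10⁻⁶ × 84 = 0.0004284.
1/(A₁E₁) + 1/(A₂E₂) = 1/(800×99×10³) + 1/(1000×69×10³) = 2.712×10⁻⁸ N⁻¹.
So P = 0.0004284 / 2.712×10⁻⁸ = 15.8 kN.
σ_{brass} = P/A₁ = 15800/800 = 19.75 MPa, compressive.

σ ≈ 19.7 MPa (compressive)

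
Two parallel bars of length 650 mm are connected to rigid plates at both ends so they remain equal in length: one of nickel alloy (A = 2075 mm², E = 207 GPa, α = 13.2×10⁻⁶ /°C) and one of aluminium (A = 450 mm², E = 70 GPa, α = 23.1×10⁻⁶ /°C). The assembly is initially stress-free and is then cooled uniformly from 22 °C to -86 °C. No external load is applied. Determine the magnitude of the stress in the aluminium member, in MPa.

σ ≈ 69.7 MPa (tensile)

Equilibrium of a rigid end plate with no external load gives equal and opposite internal forces ±P in the two members. Since α_{aluminium} > α_{nickel alloy}, cooling drives the aluminium into tension and the nickel alloy into compression.
Equating the net (thermal + elastic) strains gives |α₁ − α₂|·ΔT = P·[1/(A₁E₁) + 1/(A₂E₂)].
|α₁ − α₂|·ΔT = 9.9×10⁻⁶ × 108 = 0.001069.
1/(A₁E₁) + 1/(A₂E₂) = 1/(2075×207×10³) + 1/(450×70×10³) = 3.407×10⁻⁸ N⁻¹.
P = 0.001069 / 3.407×10⁻⁸ = 31380 N = 31.38 kN.
σ_{aluminium} = P/A₂ = 31380/450 = 69.73 MPa, tensile.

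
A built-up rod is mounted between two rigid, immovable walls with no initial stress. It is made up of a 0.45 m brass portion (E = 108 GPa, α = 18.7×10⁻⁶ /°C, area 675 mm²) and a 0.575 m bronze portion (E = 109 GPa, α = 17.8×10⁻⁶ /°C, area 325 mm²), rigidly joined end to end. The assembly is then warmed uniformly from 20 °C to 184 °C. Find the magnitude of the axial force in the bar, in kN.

P ≈ 137 kN (compressive)

If the supports were absent, the total length change would be Σ αᵢΔT Lᵢ = 18.7×10⁻⁶×164×450 + 17.8×10⁻⁶×164×575 = 3.059 mm.
The walls prevent any net length change, so an axial force P (same in every segment) develops. Compatibility: P · Σ Lᵢ/(AᵢEᵢ) = δ_free.
Σ Lᵢ/(AᵢEᵢ) = 450/(675×108×10³) + 575/(325×109×10³) = 2.24×10⁻⁵ mm/N.
So P = 3.059 / 2.24×10⁻⁵ = 136.5 kN, compressive.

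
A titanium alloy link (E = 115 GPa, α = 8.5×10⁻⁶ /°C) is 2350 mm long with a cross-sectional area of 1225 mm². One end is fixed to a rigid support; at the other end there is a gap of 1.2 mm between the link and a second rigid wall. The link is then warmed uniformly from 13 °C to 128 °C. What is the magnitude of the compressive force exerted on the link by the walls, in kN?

P ≈ 65.8 kN

Unrestrained expansion: δ_free = αΔT L = 8.5×10⁻⁶ × 115 × 2350 = 2.297 mm.
This exceeds the 1.2 mm gap, so the wall pushes back. The portion of expansion that must be recovered elastically is δ_free − gap = 2.297 − 1.2 = 1.097 mm.
That suppressed elongation corresponds to σ = E·Δ/L = 115×10³ × 1.097/2350 = 53.69 MPa.
P = σA = 53.69 × 1225 = 65.77 kN.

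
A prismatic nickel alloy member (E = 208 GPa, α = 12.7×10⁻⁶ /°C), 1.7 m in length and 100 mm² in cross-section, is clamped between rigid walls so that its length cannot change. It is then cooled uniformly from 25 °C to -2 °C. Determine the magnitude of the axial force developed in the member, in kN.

With zero net strain, σ = E·αΔT = 208 GPa × 12.7×10⁻⁶ × 27 = 71.32 MPa.
P = AEαΔT = 100 × 208×10³ × 12.7×10⁻⁶ × 27 = 7.132 kN (tensile).

P ≈ 7.13 kN (tensile)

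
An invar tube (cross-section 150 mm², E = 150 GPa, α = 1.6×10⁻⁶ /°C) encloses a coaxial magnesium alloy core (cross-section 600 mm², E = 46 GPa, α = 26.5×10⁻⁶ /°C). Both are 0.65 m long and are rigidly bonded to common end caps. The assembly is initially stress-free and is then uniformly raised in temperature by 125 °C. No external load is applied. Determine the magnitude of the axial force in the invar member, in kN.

Both members must finish at the same length. With the larger α, the magnesium alloy tends to over-expand; the plates restrain it, putting the magnesium alloy in compression and the invar in tension. With no external load the two internal forces are equal and opposite, magnitude P.
Compatibility of the two members (thermal + elastic change equal): (α₁ − α₂)ΔT = P·[1/(A₁E₁) + 1/(A₂E₂)].
|α₁ − α₂|·ΔT = 24.9×10⁻⁶ × 125 = 0.003112.
1/(A₁E₁) + 1/(A₂E₂) = 1/(150×150×10³) + 1/(600×46×10³) = 8.068×10⁻⁸ N⁻¹.
So P = 0.003112 / 8.068×10⁻⁸ = 38.58 kN.

P ≈ 38.6 kN (tensile in the invar)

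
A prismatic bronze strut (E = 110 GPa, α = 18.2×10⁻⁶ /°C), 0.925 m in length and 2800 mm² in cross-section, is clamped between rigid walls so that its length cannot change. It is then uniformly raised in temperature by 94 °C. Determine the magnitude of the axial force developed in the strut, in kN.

With zero net strain, σ = E·αΔT = 110 GPa × 18.2×10⁻⁶ × 94 = 188.2 MPa.
P = AEαΔT = 2800 × 110×10³ × 18.2×10⁻⁶ × 94 = 526.9 kN (compressive).

P ≈ 527 kN (compressive)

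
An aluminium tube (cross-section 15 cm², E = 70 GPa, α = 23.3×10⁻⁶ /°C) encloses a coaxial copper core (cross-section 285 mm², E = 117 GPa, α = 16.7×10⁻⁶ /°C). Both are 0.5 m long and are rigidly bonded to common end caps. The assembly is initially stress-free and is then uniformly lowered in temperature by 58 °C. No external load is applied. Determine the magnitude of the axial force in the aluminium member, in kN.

P ≈ 9.69 kN (tensile in the aluminium)

Equilibrium of a rigid end plate with no external load gives equal and opposite internal forces ±P in the two members. Since α_{aluminium} > α_{copper}, cooling drives the aluminium into tension and the copper into compression.
Compatibility of the two members (thermal + elastic change equal): (α₁ − α₂)ΔT = P·[1/(A₁E₁) + 1/(A₂E₂)].
|α₁ − α₂|·ΔT = 6.6×10⁻⁶ × 58 = 0.0003828.
1/(A₁E₁) + 1/(A₂E₂) = 1/(1500×70×10³) + 1/(285×117×10³) = 3.951×10⁻⁸ N⁻¹.
P = 0.0003828 / 3.951×10⁻⁸ = 9688 N = 9.688 kN.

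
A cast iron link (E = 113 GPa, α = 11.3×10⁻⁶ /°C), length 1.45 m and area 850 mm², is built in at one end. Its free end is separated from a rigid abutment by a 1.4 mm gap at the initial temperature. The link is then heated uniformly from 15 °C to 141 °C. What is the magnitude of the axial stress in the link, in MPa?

σ ≈ 51.8 MPa (compressive)

Free thermal elongation = αΔT L = 11.3×10⁻⁶ × 126 × 1450 = 2.065 mm.
After closing the 1.4 mm clearance, 2.065 − 1.4 = 0.6645 mm of expansion remains to be suppressed by the wall.
Compatibility: PL/(AE) = 0.6645 mm, so σ = P/A = E × (0.6645/1450) = 51.79 MPa.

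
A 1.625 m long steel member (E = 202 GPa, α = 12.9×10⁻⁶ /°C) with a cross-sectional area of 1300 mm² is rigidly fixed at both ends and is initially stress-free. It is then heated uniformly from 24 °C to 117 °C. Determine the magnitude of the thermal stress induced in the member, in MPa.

σ ≈ 242 MPa (compressive)

With length fixed, the mechanical strain must cancel the thermal strain αΔT = 12.9×10⁻⁶ × 93 = 1199.7×10⁻⁶.
σ = EαΔT = 202×10³ × 12.9×10⁻⁶ × 93 = 242.3 MPa (compressive; the member is trying to expand).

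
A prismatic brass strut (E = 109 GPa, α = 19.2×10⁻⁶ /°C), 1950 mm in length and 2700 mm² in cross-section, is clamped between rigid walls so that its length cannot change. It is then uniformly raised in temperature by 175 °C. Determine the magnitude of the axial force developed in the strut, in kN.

With zero net strain, σ = E·αΔT = 109 GPa × 19.2×10⁻⁶ × 175 = 366.2 MPa.
Axial force P = σA = 366.2 × 2700 = 988800 N = 988.8 kN, compressive.

P ≈ 989 kN (compressive)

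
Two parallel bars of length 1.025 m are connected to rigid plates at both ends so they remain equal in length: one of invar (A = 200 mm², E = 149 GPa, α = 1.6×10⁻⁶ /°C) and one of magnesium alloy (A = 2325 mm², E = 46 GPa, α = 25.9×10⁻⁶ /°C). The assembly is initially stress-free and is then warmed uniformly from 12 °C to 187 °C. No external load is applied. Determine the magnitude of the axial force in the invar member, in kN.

P ≈ 99.1 kN (tensile in the invar)

Equilibrium of a rigid end plate with no external load gives equal and opposite internal forces ±P in the two members. Since α_{magnesium alloy} > α_{invar}, heating drives the magnesium alloy into compression and the invar into tension.
Setting the final lengths equal and cancelling L: (α₁ − α₂)ΔT = P/(A₁E₁) + P/(A₂E₂).
|α₁ − α₂|·ΔT = 24.3×10⁻⁶ × 175 = 0.004252.
1/(A₁E₁) + 1/(A₂E₂) = 1/(200×149×10³) + 1/(2325×46×10³) = 4.291×10⁻⁸ N⁻¹.
So P = 0.004252 / 4.291×10⁻⁸ = 99.11 kN.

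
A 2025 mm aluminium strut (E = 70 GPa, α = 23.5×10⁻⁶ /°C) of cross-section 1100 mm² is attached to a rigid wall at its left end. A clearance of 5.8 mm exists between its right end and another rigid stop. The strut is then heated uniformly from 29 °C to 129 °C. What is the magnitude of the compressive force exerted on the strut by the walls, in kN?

P ≈ 0 kN

Free thermal elongation = αΔT L = 23.5×10⁻⁶ × 100 × 2025 = 4.759 mm.
Since δ_free = 4.76 mm is less than the 5.8 mm gap, the strut never touches the wall. No axial force develops.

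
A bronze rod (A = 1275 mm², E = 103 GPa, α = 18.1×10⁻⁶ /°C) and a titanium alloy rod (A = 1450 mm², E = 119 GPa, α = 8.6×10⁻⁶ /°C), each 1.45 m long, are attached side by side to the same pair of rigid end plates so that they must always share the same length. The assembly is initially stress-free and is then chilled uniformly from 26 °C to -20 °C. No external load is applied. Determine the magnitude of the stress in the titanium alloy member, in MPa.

σ ≈ 22.5 MPa (compressive)

Both members must finish at the same length. With the larger α, the bronze tends to over-contract; the plates restrain it, putting the bronze in tension and the titanium alloy in compression. With no external load the two internal forces are equal and opposite, magnitude P.
Setting the final lengths equal and cancelling L: (α₁ − α₂)ΔT = P/(A₁E₁) + P/(A₂E₂).
|α₁ − α₂|·ΔT = 9.5×10⁻⁶ × 46 = 0.000437.
1/(A₁E₁) + 1/(A₂E₂) = 1/(1275×103×10³) + 1/(1450×119×10³) = 1.341×10⁻⁸ N⁻¹.
P = 0.000437 / 1.341×10⁻⁸ = 32590 N = 32.59 kN.
σ_{titanium alloy} = P/A₂ = 32590/1450 = 22.47 MPa, compressive.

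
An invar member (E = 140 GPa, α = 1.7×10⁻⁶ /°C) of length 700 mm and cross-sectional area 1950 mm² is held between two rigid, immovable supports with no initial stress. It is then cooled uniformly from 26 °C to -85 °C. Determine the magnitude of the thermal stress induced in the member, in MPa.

With length fixed, the mechanical strain must cancel the thermal strain αΔT = 1.7×10⁻⁶ × 111 = 188.7×10⁻⁶.
σ = EαΔT = 140×10³ × 1.7×10⁻⁶ × 111 = 26.42 MPa (tensile; the member is trying to contract).

σ ≈ 26.4 MPa (tensile)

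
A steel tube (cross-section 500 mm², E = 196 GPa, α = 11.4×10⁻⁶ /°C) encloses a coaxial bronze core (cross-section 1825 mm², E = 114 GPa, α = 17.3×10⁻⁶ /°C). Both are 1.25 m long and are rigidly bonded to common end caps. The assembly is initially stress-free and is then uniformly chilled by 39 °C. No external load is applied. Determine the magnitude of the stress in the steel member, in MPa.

σ ≈ 30.7 MPa (compressive)

Equilibrium of a rigid end plate with no external load gives equal and opposite internal forces ±P in the two members. Since α_{bronze} > α_{steel}, cooling drives the bronze into tension and the steel into compression.
Compatibility of the two members (thermal + elastic change equal): (α₁ − α₂)ΔT = P·[1/(A₁E₁) + 1/(A₂E₂)].
|α₁ − α₂|·ΔT = 5.9×10⁻⁶ × 39 = 0.0002301.
1/(A₁E₁) + 1/(A₂E₂) = 1/(500×196×10³) + 1/(1825×114×10³) = 1.501×10⁻⁸ N⁻¹.
So P = 0.0002301 / 1.501×10⁻⁸ = 15.33 kN.
σ_{steel} = P/A₁ = 15330/500 = 30.66 MPa, compressive.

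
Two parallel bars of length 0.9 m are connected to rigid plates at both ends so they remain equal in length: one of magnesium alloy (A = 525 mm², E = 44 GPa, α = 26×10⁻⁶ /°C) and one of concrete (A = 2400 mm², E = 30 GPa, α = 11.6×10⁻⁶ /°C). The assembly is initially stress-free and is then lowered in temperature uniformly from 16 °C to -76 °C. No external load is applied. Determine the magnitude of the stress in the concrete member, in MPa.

Both members must finish at the same length. With the larger α, the magnesium alloy tends to over-contract; the plates restrain it, putting the magnesium alloy in tension and the concrete in compression. With no external load the two internal forces are equal and opposite, magnitude P.
Equating the net (thermal + elastic) strains gives |α₁ − α₂|·ΔT = P·[1/(A₁E₁) + 1/(A₂E₂)].
|α₁ − α₂|·ΔT = 14.4×10⁻⁶ × 92 = 0.001325.
1/(A₁E₁) + 1/(A₂E₂) = 1/(525×44×10³) + 1/(2400×30×10³) = 5.718×10⁻⁸ N⁻¹.
P = 0.001325 / 5.718×10⁻⁸ = 23170 N = 23.17 kN.
σ_{concrete} = P/A₂ = 23170/2400 = 9.654 MPa, compressive.

σ ≈ 9.65 MPa (compressive)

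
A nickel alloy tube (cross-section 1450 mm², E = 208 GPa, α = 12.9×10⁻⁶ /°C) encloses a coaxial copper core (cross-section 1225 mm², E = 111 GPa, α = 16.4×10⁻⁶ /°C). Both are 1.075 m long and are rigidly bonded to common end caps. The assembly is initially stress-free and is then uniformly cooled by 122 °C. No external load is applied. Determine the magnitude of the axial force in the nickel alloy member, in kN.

P ≈ 40 kN (compressive in the nickel alloy)

The copper has the larger α, so on cooling it would change length more than the nickel alloy if both were free. The rigid plates force a common final length, so the copper is put into tension and the nickel alloy into compression, with equal and opposite forces P (no external load).
Equating the net (thermal + elastic) strains gives |α₁ − α₂|·ΔT = P·[1/(A₁E₁) + 1/(A₂E₂)].
|α₁ − α₂|·ΔT = 3.5×10⁻⁶ × 122 = 0.000427.
1/(A₁E₁) + 1/(A₂E₂) = 1/(1450×208×10³) + 1/(1225×111×10³) = 1.067×10⁻⁸ N⁻¹.
P = 0.000427 / 1.067×10⁻⁸ = 40020 N = 40.02 kN.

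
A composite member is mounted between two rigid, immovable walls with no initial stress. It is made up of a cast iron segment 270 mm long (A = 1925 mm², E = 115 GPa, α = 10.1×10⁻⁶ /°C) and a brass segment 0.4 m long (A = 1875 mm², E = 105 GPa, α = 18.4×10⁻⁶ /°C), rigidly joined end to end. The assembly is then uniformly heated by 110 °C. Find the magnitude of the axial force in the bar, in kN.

P ≈ 341 kN (compressive)

Free thermal expansion of the whole bar: Σ αᵢΔT Lᵢ = 10.1×10⁻⁶×110×270 + 18.4×10⁻⁶×110×400 = 1.11 mm.
The rigid supports impose zero overall length change; the single axial force P common to all segments must satisfy P Σ Lᵢ/(AᵢEᵢ) = δ_free.
Σ Lᵢ/(AᵢEᵢ) = 270/(1925×115×10³) + 400/(1875×105×10³) = 3.251×10⁻⁶ mm/N.
P = 1.11 / 3.251×10⁻⁶ = 341300 N = 341.3 kN, compressive.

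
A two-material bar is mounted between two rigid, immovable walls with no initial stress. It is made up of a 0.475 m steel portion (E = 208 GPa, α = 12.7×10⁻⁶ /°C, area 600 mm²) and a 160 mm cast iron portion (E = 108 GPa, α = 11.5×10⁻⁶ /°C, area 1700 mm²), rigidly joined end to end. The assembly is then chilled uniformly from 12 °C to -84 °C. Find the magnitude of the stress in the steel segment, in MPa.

Free thermal contraction of the whole bar: Σ αᵢΔT Lᵢ = 12.7×10⁻⁶×96×475 + 11.5×10⁻⁶×96×160 = 0.7558 mm.
Since the ends are fixed, an axial force P builds up, equal in every segment, with P · Σ Lᵢ/(AᵢEᵢ) = δ_free.
Σ Lᵢ/(AᵢEᵢ) = 475/(600×208×10³) + 160/(1700×108×10³) = 4.678×10⁻⁶ mm/N.
Hence P = δ_free / Σ(L/AE) = 0.7558/4.678×10⁻⁶ = 161.6 kN (tensile).
σ_{steel} = P / A = 161600 / 600 = 269.3 MPa.

σ ≈ 269 MPa (tensile)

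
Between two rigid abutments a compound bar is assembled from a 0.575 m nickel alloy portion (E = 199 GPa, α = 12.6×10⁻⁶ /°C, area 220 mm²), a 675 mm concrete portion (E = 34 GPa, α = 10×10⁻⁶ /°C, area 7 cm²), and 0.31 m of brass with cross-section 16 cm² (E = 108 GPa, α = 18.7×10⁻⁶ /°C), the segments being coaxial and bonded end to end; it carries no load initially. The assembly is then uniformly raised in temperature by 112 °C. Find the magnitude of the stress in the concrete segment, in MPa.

σ ≈ 73.2 MPa (compressive)

Free thermal expansion of the whole bar: Σ αᵢΔT Lᵢ = 12.6×10⁻⁶×112×575 + 10×10⁻⁶×112×675 + 18.7×10⁻⁶×112×310 = 2.217 mm.
The walls prevent any net length change, so an axial force P (same in every segment) develops. Compatibility: P · Σ Lᵢ/(AᵢEᵢ) = δ_free.
Σ Lᵢ/(AᵢEᵢ) = 575/(220×199×10³) + 675/(700×34×10³) + 310/(1600×108×10³) = 4.329×10⁻⁵ mm/N.
Hence P = δ_free / Σ(L/AE) = 2.217/4.329×10⁻⁵ = 51.21 kN (compressive).
σ_{concrete} = P / A = 51210 / 700 = 73.15 MPa.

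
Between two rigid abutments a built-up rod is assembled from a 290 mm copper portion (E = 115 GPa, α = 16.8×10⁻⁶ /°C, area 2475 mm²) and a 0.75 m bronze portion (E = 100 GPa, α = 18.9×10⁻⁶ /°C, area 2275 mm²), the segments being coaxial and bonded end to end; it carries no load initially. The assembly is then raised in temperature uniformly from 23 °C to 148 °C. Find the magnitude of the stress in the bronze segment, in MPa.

σ ≈ 243 MPa (compressive)

With the walls removed the bar would change length by δ_free = Σ αᵢΔT Lᵢ = 16.8×10⁻⁶×125×290 + 18.9×10⁻⁶×125×750 = 2.381 mm.
Since the ends are fixed, an axial force P builds up, equal in every segment, with P · Σ Lᵢ/(AᵢEᵢ) = δ_free.
The series flexibility is Σ Lᵢ/(AᵢEᵢ) = 290/(2475×115×10³) + 750/(2275×100×10³) = 4.316×10⁻⁶ mm/N.
So P = 2.381 / 4.316×10⁻⁶ = 551.7 kN, compressive.
σ_{bronze} = P / A = 551700 / 2275 = 242.5 MPa.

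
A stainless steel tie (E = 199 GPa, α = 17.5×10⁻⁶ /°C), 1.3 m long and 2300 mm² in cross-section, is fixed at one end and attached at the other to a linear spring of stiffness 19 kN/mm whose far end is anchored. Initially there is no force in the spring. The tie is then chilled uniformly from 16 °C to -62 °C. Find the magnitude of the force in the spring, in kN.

If the spring were absent the tie would shorten by αΔT L = 17.5×10⁻⁶ × 78 × 1300 = 1.774 mm.
With a force P in the spring, the elastic change of the tie is PL/(AE) and that of the spring is P/k; compatibility requires their sum to equal δ_free.
P [ L/(AE) + 1/k ] = δ_free → P [ 1300/(2300×199×10³) + 1/(19×10³) ] = 1.774.
P = 1.774 / 5.547×10⁻⁵ = 31990 N.

P ≈ 32 kN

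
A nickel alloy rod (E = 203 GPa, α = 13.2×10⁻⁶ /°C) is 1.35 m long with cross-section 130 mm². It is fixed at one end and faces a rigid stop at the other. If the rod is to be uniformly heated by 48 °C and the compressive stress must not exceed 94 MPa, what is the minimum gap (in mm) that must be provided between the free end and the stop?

g ≈ 0.23 mm

Free expansion if unrestrained: δ_free = αΔT L = 13.2×10⁻⁶ × 48 × 1350 = 0.8554 mm.
A stress of 94 MPa corresponds to the wall pushing the rod back by σL/E = 94×1350/(203×10³) = 0.6251 mm.
So the gap has to take up the difference, g_min = δ_free − σL/E = 0.8554 − 0.6251 = 0.2302 mm.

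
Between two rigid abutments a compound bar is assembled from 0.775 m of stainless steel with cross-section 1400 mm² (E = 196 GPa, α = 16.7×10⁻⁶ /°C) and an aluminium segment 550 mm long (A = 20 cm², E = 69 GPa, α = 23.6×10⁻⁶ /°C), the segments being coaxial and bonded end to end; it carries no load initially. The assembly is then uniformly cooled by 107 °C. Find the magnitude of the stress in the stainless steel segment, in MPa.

σ ≈ 291 MPa (tensile)

With the walls removed the bar would change length by δ_free = Σ αᵢΔT Lᵢ = 16.7×10⁻⁶×107×775 + 23.6×10⁻⁶×107×550 = 2.774 mm.
The rigid supports impose zero overall length change; the single axial force P common to all segments must satisfy P Σ Lᵢ/(AᵢEᵢ) = δ_free.
The series flexibility is Σ Lᵢ/(AᵢEᵢ) = 775/(1400×196×10³) + 550/(2000×69×10³) = 6.81×10⁻⁶ mm/N.
Hence P = δ_free / Σ(L/AE) = 2.774/6.81×10⁻⁶ = 407.3 kN (tensile).
σ_{stainless steel} = P / A = 407300 / 1400 = 290.9 MPa.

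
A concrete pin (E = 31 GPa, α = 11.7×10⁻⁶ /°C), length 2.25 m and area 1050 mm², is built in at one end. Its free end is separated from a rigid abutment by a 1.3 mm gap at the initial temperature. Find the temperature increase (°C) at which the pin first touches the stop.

The gap closes when αΔT L = 1.3 mm, since the pin is still unstressed at that instant.
ΔT = 1.3 / (11.7×10⁻⁶ × 2250) = 49.38 °C.

ΔT ≈ 49.4 °C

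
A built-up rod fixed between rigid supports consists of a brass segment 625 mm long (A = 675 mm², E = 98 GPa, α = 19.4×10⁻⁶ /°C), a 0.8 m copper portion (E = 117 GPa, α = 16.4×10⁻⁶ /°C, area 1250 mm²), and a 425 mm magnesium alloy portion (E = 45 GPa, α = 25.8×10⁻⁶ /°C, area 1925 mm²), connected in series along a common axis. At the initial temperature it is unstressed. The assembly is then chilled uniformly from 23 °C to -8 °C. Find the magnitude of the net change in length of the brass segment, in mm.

If the supports were absent, the total length change would be Σ αᵢΔT Lᵢ = 19.4×10⁻⁶×31×625 + 16.4×10⁻⁶×31×800 + 25.8×10⁻⁶×31×425 = 1.123 mm.
The rigid supports impose zero overall length change; the single axial force P common to all segments must satisfy P Σ Lᵢ/(AᵢEᵢ) = δ_free.
Σ Lᵢ/(AᵢEᵢ) = 625/(675×98×10³) + 800/(1250×117×10³) + 425/(1925×45×10³) = 1.982×10⁻⁵ mm/N.
Hence P = δ_free / Σ(L/AE) = 1.123/1.982×10⁻⁵ = 56.62 kN (tensile).
For the brass segment, free thermal change = 19.4×10⁻⁶×31×625 = 0.3759 mm and elastic change from P = 56620×625/(675×98×10³) = 0.535 mm; these oppose, so the net change is 0.159 mm (segment lengthens).

|ΔL| ≈ 0.159 mm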